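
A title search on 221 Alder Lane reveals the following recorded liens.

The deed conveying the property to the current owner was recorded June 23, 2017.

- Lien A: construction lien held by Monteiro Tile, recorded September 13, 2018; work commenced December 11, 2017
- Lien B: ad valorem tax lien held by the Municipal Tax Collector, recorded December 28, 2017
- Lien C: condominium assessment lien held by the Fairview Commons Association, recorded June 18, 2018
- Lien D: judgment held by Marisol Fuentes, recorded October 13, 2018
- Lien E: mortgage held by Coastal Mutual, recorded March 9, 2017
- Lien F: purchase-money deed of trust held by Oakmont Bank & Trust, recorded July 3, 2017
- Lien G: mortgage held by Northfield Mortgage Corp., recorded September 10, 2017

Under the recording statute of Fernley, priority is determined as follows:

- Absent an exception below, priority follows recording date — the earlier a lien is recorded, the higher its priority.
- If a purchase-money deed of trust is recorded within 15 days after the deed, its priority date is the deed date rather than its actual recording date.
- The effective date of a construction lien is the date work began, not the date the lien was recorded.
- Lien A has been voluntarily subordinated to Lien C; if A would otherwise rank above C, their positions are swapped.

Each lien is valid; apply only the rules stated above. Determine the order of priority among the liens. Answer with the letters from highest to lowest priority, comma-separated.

Adjusting effective dates: A is treated as recorded December 11, 2017, the work-commencement date; F was recorded within the 15-day window, so its effective date is the deed date June 23, 2017.
Ordering by effective date: E (March 9, 2017), F (June 23, 2017), G (September 10, 2017), A (December 11, 2017), B (December 28, 2017), C (June 18, 2018), D (October 13, 2018).
A would otherwise be senior to C, so under the subordination agreement A and C exchange positions.

E, F, G, C, B, A, D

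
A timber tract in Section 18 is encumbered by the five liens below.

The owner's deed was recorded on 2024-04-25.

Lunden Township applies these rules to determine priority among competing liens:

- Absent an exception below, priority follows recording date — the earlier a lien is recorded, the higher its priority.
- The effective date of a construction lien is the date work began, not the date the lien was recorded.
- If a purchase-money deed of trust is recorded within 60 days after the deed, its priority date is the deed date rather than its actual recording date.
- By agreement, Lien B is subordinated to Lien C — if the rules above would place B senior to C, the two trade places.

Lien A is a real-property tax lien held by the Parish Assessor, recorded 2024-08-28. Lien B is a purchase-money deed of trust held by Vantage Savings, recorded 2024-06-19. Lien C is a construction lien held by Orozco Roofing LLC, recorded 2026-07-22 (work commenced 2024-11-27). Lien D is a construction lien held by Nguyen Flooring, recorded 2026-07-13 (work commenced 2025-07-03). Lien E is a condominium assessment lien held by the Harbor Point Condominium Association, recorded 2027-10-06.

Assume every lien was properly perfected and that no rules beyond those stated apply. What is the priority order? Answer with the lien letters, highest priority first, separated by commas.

C, A, B, D, E

Effective dates after the stated exceptions: B relates back to the deed date 2024-04-25; C relates back to 2024-11-27 (work commenced); D's effective date is 2025-07-03, when work began.
By effective date, earliest first: B (2024-04-25), A (2024-08-28), C (2024-11-27), D (2025-07-03), E (2027-10-06).
B is senior to C before the subordination, so the two trade places.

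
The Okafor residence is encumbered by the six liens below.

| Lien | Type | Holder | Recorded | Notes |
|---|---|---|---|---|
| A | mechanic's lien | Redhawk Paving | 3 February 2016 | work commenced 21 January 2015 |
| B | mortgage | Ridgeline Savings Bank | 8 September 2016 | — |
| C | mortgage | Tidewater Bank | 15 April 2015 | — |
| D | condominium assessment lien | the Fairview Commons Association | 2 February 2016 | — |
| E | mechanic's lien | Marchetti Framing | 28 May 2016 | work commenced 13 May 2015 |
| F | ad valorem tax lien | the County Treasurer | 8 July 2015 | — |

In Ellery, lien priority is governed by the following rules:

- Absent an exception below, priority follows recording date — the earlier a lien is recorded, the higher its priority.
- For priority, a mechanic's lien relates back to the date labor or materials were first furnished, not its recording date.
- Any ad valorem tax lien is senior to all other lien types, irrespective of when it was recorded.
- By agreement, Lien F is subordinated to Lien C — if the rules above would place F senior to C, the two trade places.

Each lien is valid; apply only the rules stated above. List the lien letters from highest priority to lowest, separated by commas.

C, A, F, E, D, B

Effective dates: A relates back to 21 January 2015 (work commenced); E is treated as recorded 13 May 2015, the work-commencement date.
F, as an ad valorem tax lien, has superpriority and ranks first.
The other liens, earliest effective date first: A (21 January 2015), C (15 April 2015), E (13 May 2015), D (2 February 2016), B (8 September 2016).
Because F would otherwise rank above C, the subordination swaps them.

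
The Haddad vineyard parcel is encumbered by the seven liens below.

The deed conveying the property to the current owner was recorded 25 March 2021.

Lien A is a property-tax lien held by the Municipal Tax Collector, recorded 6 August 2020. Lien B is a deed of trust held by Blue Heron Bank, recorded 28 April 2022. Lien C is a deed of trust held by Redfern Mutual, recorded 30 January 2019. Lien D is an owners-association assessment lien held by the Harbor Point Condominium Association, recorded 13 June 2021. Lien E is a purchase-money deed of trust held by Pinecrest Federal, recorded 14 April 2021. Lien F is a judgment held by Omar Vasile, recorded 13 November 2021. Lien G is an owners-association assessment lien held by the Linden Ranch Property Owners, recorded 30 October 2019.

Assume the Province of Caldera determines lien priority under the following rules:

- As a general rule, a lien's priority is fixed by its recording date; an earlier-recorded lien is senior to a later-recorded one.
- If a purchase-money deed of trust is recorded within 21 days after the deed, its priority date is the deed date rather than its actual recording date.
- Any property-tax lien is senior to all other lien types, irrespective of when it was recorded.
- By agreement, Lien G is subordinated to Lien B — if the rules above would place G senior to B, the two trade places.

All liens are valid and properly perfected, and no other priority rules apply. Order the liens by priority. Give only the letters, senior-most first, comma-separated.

A, C, B, E, D, F, G

Effective dates after the stated exceptions: E relates back to the deed date 25 March 2021.
A, as a property-tax lien, has superpriority and ranks first.
Remaining liens by effective date: C (30 January 2019), G (30 October 2019), E (25 March 2021), D (13 June 2021), F (13 November 2021), B (28 April 2022).
G is senior to B before the subordination, so the two trade places.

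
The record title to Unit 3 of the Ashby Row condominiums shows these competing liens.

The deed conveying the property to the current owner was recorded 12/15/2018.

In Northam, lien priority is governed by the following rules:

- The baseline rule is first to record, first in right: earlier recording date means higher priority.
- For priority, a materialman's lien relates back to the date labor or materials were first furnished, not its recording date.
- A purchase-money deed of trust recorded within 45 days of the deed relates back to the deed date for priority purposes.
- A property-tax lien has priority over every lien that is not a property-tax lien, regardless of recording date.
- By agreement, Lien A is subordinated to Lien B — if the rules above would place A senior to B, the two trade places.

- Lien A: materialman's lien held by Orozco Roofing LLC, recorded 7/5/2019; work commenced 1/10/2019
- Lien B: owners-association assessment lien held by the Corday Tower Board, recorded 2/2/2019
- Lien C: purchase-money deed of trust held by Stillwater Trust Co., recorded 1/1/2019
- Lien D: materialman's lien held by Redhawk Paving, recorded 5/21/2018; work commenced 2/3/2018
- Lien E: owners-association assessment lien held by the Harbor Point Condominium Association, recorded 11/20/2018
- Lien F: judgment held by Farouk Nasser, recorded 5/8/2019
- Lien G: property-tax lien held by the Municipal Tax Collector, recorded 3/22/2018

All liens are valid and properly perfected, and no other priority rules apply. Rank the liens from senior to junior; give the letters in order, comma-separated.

First, effective dates: A's effective date is 1/10/2019, when work began; C relates back to the deed date 12/15/2018; D relates back to 2/3/2018 (work commenced).
G is a property-tax lien, so it outranks all other liens regardless of date.
Remaining liens by effective date: D (2/3/2018), E (11/20/2018), C (12/15/2018), A (1/10/2019), B (2/2/2019), F (5/8/2019).
The subordination applies — A was senior to B — so A and B swap.

G, D, E, C, B, A, F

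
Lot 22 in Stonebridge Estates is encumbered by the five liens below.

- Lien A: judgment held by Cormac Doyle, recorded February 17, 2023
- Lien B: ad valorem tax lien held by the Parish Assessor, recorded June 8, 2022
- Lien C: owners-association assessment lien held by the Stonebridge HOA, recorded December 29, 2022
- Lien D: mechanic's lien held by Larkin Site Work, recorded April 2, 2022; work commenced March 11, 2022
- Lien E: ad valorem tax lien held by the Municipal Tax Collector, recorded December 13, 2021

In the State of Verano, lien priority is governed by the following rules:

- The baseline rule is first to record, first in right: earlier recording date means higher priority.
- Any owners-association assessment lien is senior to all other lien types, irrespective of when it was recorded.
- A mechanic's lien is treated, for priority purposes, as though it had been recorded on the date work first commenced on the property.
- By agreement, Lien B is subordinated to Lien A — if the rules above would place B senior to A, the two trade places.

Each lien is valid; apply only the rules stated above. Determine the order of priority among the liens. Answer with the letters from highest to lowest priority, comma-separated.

C, E, D, A, B

Adjusting effective dates: D's effective date is March 11, 2022, when work began.
As an owners-association assessment lien, C is senior to every other lien.
Among the remaining liens, by effective date: E (December 13, 2021), D (March 11, 2022), B (June 8, 2022), A (February 17, 2023).
B is senior to A before the subordination, so the two trade places.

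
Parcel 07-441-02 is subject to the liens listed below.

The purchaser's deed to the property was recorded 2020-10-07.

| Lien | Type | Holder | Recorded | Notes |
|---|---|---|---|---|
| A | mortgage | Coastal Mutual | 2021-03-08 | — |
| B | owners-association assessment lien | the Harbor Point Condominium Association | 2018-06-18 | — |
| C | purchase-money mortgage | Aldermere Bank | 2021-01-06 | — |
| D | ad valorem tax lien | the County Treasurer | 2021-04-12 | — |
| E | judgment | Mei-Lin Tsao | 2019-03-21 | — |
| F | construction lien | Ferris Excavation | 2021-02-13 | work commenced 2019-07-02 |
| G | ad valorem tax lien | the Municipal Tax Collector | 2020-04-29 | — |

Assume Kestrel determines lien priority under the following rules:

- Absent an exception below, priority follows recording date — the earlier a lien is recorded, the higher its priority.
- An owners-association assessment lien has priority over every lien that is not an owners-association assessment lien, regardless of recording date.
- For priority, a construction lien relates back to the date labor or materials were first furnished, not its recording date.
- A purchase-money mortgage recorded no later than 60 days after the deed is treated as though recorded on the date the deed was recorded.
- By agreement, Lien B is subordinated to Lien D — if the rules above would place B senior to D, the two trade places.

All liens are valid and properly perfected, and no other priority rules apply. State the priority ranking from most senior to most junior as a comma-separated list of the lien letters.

Effective dates after the stated exceptions: C was recorded 91 days after the deed — beyond 60 days — so no relation-back applies; F is treated as recorded 2019-07-02, the work-commencement date.
B is an owners-association assessment lien, so it outranks all other liens regardless of date.
Among the remaining liens, by effective date: E (2019-03-21), F (2019-07-02), G (2020-04-29), C (2021-01-06), A (2021-03-08), D (2021-04-12).
Because B would otherwise rank above D, the subordination swaps them.

D, E, F, G, C, A, B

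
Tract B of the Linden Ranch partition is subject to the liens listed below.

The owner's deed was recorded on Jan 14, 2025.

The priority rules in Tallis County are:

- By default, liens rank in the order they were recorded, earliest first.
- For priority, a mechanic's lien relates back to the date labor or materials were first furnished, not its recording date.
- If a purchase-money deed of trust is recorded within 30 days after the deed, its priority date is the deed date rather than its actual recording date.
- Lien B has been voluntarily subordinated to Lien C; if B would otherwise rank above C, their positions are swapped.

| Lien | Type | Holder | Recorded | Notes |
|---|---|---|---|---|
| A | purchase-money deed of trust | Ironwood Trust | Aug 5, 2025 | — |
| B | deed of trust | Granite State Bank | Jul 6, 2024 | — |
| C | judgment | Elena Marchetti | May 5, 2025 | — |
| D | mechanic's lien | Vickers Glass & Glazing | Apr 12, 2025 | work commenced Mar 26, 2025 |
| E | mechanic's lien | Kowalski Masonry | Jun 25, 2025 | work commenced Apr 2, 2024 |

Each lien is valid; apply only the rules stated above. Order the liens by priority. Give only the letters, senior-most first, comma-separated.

E, C, D, B, A

Effective dates: A was recorded 203 days after the deed, outside the 30-day window, so it keeps its recording date; D is treated as recorded Mar 26, 2025, the work-commencement date; E relates back to Apr 2, 2024 (work commenced).
By effective date, earliest first: E (Apr 2, 2024), B (Jul 6, 2024), D (Mar 26, 2025), C (May 5, 2025), A (Aug 5, 2025).
The subordination applies — B was senior to C — so B and C swap.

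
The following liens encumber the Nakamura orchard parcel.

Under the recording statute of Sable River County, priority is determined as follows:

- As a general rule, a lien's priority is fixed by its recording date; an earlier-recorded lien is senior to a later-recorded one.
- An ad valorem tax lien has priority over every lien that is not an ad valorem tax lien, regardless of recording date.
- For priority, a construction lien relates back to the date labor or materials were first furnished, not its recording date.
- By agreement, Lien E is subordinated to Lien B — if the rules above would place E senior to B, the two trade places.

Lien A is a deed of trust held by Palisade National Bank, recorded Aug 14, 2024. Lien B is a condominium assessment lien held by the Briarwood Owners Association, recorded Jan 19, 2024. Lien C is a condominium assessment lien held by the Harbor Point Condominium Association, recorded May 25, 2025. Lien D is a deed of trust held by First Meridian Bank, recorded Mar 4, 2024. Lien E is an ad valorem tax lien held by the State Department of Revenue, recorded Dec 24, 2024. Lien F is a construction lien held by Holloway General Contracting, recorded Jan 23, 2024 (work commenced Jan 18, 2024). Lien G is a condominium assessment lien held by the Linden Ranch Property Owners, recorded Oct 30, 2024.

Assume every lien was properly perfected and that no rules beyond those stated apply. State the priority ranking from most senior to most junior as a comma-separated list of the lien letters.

B, F, E, D, A, G, C

Effective dates: F's effective date is Jan 18, 2024, when work began.
E, as an ad valorem tax lien, has superpriority and ranks first.
Among the remaining liens, by effective date: F (Jan 18, 2024), B (Jan 19, 2024), D (Mar 4, 2024), A (Aug 14, 2024), G (Oct 30, 2024), C (May 25, 2025).
The subordination applies — E was senior to B — so E and B swap.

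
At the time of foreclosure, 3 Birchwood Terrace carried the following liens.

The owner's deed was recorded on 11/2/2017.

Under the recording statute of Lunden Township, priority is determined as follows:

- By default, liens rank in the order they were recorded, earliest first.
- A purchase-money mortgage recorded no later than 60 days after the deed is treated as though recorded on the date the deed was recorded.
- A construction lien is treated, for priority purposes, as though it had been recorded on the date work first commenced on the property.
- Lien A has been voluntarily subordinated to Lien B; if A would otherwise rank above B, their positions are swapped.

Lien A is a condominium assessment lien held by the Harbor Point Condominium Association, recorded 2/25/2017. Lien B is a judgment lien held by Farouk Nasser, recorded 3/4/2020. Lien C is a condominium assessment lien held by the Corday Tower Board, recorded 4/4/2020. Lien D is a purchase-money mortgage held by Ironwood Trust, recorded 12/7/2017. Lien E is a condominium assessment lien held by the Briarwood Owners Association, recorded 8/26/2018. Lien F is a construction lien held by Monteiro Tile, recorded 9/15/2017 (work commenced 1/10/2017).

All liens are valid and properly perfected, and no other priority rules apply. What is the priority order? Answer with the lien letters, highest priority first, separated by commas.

First, effective dates: D's effective date is the deed date, 11/2/2017; F is treated as recorded 1/10/2017, the work-commencement date.
By effective date: F (1/10/2017), A (2/25/2017), D (11/2/2017), E (8/26/2018), B (3/4/2020), C (4/4/2020).
A is senior to B before the subordination, so the two trade places.

F, B, D, E, A, C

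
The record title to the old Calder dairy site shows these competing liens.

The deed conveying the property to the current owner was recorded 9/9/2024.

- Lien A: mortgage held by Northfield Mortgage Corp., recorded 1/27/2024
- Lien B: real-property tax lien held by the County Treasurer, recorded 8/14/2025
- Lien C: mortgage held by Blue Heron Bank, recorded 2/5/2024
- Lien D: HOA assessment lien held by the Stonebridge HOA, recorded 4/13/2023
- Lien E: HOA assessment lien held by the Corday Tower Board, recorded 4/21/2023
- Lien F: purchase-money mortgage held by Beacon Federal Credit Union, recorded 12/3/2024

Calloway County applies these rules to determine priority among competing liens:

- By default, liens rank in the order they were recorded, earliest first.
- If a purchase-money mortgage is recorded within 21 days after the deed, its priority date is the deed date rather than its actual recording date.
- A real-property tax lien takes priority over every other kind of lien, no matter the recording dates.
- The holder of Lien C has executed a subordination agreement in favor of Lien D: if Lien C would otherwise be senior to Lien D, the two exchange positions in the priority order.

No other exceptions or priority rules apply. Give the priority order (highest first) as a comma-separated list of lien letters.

Adjusting effective dates: F missed the 21-day window (85 days after the deed), so its recording date stands.
B, as a real-property tax lien, has superpriority and ranks first.
Remaining liens by effective date: D (4/13/2023), E (4/21/2023), A (1/27/2024), C (2/5/2024), F (12/3/2024).
C already ranks below D; the subordination has no effect.

B, D, E, A, C, F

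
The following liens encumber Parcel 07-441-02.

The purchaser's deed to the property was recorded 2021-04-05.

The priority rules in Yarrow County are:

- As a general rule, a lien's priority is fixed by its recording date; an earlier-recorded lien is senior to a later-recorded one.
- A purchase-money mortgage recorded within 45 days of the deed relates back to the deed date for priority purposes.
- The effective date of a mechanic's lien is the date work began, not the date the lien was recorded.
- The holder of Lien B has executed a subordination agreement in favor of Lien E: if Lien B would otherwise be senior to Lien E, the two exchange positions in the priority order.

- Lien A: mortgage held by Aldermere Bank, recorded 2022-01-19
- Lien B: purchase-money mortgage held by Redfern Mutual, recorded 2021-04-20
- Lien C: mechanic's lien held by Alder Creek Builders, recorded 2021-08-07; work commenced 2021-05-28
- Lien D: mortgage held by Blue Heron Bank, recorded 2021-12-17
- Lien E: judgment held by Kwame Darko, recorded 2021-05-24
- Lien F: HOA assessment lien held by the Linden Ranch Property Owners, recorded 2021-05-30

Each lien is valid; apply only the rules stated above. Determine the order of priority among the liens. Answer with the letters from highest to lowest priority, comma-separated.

E, B, C, F, D, A

First, effective dates: B was recorded within the 45-day window, so its effective date is the deed date 2021-04-05; C is treated as recorded 2021-05-28, the work-commencement date.
By effective date, earliest first: B (2021-04-05), E (2021-05-24), C (2021-05-28), F (2021-05-30), D (2021-12-17), A (2022-01-19).
B would otherwise be senior to E, so under the subordination agreement B and E exchange positions.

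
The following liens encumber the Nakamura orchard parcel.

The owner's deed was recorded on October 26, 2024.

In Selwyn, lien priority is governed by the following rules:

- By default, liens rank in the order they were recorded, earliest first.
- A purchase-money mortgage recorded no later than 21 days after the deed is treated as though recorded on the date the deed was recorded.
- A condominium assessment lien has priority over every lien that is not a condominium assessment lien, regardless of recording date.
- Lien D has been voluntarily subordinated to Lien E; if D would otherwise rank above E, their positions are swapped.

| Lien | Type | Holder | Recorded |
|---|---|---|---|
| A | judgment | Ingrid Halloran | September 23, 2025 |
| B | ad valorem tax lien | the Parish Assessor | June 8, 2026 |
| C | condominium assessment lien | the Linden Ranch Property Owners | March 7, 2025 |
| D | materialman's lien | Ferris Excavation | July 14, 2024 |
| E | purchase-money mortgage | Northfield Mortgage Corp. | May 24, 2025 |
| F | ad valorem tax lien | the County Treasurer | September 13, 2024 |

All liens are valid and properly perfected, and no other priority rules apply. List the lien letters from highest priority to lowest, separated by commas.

C, E, F, D, A, B

Adjusting effective dates: E missed the 21-day window (210 days after the deed), so its recording date stands.
As a condominium assessment lien, C is senior to every other lien.
The other liens, earliest effective date first: D (July 14, 2024), F (September 13, 2024), E (May 24, 2025), A (September 23, 2025), B (June 8, 2026).
The subordination applies — D was senior to E — so D and E swap.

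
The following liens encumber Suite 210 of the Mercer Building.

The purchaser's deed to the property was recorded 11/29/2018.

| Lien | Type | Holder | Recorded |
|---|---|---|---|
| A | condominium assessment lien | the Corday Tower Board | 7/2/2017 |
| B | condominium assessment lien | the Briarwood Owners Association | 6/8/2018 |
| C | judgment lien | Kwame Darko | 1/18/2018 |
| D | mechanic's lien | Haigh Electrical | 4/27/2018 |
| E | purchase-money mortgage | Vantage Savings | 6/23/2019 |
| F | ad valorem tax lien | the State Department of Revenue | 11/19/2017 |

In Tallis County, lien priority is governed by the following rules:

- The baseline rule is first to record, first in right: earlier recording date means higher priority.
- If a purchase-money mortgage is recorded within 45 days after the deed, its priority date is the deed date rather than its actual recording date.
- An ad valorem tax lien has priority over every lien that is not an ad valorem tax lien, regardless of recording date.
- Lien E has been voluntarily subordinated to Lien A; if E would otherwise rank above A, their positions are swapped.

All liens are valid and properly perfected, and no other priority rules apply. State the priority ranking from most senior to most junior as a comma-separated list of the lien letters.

F, A, C, D, B, E

Adjusting effective dates: E missed the 45-day window (206 days after the deed), so its recording date stands.
F is an ad valorem tax lien and takes priority over every other lien.
Ordering the rest by effective date: A (7/2/2017), C (1/18/2018), D (4/27/2018), B (6/8/2018), E (6/23/2019).
E is already junior to A, so the subordination agreement changes nothing.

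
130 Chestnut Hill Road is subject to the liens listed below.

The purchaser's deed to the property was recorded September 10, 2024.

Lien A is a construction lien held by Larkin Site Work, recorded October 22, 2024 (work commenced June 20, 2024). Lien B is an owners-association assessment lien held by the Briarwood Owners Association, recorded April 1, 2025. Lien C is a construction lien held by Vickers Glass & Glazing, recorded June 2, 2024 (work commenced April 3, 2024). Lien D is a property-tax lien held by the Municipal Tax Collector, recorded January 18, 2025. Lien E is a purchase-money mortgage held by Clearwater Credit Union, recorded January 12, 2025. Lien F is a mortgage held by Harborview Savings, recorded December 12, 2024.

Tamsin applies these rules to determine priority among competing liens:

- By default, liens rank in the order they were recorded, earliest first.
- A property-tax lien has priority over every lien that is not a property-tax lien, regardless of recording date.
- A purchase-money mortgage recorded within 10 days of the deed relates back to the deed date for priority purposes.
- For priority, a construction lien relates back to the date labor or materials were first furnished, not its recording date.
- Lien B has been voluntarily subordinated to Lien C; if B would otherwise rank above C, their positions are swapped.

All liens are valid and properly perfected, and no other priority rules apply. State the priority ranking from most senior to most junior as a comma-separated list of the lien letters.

D, C, A, F, E, B

Effective dates after the stated exceptions: A's effective date is June 20, 2024, when work began; C's effective date is April 3, 2024, when work began; E was recorded 124 days after the deed — beyond 10 days — so no relation-back applies.
As a property-tax lien, D is senior to every other lien.
Remaining liens by effective date: C (April 3, 2024), A (June 20, 2024), F (December 12, 2024), E (January 12, 2025), B (April 1, 2025).
Since B is not senior to C, the subordination leaves the order unchanged.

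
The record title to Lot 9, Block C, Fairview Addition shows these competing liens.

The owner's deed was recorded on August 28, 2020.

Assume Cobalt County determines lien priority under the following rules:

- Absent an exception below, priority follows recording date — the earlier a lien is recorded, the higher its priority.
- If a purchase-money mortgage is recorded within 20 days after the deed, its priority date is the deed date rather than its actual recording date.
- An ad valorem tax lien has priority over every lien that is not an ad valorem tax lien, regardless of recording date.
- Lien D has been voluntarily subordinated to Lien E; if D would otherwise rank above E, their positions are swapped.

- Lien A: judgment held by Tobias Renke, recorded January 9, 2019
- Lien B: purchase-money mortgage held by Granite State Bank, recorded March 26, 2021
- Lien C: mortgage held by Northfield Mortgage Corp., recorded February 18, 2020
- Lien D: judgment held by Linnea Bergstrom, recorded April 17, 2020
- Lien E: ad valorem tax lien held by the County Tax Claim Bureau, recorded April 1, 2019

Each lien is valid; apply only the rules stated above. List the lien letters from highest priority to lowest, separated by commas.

E, A, C, D, B

Adjusting effective dates: B missed the 20-day window (210 days after the deed), so its recording date stands.
E is an ad valorem tax lien, so it outranks all other liens regardless of date.
Remaining liens by effective date: A (January 9, 2019), C (February 18, 2020), D (April 17, 2020), B (March 26, 2021).
Since D is not senior to E, the subordination leaves the order unchanged.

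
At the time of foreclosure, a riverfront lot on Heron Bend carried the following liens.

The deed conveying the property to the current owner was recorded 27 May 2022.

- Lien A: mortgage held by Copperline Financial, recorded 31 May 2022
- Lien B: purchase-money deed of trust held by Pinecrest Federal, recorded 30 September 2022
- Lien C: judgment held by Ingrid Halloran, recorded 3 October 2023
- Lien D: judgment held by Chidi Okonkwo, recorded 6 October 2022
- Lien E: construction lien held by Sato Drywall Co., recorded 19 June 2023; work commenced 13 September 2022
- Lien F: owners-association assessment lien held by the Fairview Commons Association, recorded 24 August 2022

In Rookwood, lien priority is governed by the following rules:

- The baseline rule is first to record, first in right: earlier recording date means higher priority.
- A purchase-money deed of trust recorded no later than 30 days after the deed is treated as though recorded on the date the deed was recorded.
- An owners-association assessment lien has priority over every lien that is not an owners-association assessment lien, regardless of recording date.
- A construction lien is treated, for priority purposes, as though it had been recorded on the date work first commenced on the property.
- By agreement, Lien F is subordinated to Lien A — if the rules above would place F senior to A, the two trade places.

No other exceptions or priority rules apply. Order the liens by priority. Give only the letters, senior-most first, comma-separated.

A, F, E, B, D, C

First, effective dates: B was recorded 126 days after the deed — beyond 30 days — so no relation-back applies; E is treated as recorded 13 September 2022, the work-commencement date.
F is an owners-association assessment lien, so it outranks all other liens regardless of date.
Remaining liens by effective date: A (31 May 2022), E (13 September 2022), B (30 September 2022), D (6 October 2022), C (3 October 2023).
F would otherwise be senior to A, so under the subordination agreement F and A exchange positions.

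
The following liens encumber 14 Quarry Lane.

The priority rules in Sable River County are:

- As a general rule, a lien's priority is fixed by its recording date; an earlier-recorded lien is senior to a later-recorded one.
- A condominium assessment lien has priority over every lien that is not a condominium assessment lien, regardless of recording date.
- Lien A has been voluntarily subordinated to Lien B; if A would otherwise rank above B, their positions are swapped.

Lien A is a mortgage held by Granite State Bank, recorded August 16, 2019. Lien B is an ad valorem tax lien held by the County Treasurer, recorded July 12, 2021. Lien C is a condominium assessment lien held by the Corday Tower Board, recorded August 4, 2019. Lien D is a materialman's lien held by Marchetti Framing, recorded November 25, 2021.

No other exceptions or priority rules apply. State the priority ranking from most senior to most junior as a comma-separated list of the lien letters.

C, B, A, D

C, as a condominium assessment lien, has superpriority and ranks first.
The other liens, earliest effective date first: A (August 16, 2019), B (July 12, 2021), D (November 25, 2021).
The subordination applies — A was senior to B — so A and B swap.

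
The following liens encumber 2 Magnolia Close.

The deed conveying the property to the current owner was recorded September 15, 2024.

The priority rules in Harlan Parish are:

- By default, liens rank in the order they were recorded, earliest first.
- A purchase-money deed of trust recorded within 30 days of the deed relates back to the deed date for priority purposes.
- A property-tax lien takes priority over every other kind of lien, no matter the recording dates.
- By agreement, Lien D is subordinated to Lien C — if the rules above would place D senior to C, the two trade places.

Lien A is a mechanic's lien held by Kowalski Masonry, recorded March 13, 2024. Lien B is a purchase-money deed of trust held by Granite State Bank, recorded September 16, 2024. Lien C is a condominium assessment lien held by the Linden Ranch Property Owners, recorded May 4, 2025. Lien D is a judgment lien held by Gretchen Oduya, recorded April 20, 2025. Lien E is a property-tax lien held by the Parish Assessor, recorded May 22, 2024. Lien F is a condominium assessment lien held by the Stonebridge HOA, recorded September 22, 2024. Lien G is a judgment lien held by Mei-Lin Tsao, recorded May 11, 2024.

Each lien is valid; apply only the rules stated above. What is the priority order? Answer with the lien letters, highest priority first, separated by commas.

First, effective dates: B relates back to the deed date September 15, 2024.
E, as a property-tax lien, has superpriority and ranks first.
Remaining liens by effective date: A (March 13, 2024), G (May 11, 2024), B (September 15, 2024), F (September 22, 2024), D (April 20, 2025), C (May 4, 2025).
D is senior to C before the subordination, so the two trade places.

E, A, G, B, F, C, D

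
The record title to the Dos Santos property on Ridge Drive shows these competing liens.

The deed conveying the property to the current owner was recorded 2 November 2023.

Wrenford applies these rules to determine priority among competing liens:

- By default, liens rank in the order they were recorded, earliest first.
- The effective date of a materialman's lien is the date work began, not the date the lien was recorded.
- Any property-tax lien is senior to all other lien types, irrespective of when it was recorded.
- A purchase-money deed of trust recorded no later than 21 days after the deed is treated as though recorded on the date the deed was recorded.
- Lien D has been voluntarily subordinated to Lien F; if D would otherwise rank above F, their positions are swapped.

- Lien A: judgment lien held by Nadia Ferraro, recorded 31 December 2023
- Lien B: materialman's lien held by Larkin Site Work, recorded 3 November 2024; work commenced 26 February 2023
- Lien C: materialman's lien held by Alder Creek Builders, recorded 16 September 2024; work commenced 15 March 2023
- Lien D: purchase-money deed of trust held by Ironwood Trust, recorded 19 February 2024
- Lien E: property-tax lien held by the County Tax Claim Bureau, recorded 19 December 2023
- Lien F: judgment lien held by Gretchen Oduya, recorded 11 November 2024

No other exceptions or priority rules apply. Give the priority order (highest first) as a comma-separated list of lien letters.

E, B, C, A, F, D

Adjusting effective dates: B is treated as recorded 26 February 2023, the work-commencement date; C relates back to 15 March 2023 (work commenced); D was recorded 109 days after the deed — beyond 21 days — so no relation-back applies.
As a property-tax lien, E is senior to every other lien.
Among the remaining liens, by effective date: B (26 February 2023), C (15 March 2023), A (31 December 2023), D (19 February 2024), F (11 November 2024).
D is senior to F before the subordination, so the two trade places.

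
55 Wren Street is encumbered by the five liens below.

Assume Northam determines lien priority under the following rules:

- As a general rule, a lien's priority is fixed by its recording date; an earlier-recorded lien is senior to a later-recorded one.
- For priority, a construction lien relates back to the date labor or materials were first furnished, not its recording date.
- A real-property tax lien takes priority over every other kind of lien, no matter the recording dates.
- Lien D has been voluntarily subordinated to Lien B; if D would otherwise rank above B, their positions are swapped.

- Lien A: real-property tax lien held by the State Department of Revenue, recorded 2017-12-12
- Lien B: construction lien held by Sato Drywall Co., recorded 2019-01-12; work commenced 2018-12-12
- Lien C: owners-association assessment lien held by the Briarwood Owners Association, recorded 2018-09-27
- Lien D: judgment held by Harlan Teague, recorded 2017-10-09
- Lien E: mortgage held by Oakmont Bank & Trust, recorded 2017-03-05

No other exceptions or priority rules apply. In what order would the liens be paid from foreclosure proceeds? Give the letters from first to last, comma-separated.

Adjusting effective dates: B is treated as recorded 2018-12-12, the work-commencement date.
A is a real-property tax lien, so it outranks all other liens regardless of date.
Among the remaining liens, by effective date: E (2017-03-05), D (2017-10-09), C (2018-09-27), B (2018-12-12).
D is senior to B before the subordination, so the two trade places.

A, E, B, C, D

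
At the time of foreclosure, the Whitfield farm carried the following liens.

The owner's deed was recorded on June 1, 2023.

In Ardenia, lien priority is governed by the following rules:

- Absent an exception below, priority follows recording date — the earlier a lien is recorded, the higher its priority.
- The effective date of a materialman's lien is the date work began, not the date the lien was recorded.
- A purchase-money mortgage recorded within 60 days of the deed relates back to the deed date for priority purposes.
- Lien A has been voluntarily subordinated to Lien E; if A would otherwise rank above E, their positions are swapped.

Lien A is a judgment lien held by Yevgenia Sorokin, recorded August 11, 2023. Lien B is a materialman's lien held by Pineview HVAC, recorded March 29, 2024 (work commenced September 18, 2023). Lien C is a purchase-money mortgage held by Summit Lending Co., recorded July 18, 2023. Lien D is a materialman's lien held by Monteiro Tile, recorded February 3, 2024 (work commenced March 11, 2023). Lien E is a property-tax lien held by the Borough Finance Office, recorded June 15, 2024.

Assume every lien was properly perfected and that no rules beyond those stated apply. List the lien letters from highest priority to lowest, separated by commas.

Adjusting effective dates: B is treated as recorded September 18, 2023, the work-commencement date; C's effective date is the deed date, June 1, 2023; D relates back to March 11, 2023 (work commenced).
Sorted by effective date: D (March 11, 2023), C (June 1, 2023), A (August 11, 2023), B (September 18, 2023), E (June 15, 2024).
Because A would otherwise rank above E, the subordination swaps them.

D, C, E, B, A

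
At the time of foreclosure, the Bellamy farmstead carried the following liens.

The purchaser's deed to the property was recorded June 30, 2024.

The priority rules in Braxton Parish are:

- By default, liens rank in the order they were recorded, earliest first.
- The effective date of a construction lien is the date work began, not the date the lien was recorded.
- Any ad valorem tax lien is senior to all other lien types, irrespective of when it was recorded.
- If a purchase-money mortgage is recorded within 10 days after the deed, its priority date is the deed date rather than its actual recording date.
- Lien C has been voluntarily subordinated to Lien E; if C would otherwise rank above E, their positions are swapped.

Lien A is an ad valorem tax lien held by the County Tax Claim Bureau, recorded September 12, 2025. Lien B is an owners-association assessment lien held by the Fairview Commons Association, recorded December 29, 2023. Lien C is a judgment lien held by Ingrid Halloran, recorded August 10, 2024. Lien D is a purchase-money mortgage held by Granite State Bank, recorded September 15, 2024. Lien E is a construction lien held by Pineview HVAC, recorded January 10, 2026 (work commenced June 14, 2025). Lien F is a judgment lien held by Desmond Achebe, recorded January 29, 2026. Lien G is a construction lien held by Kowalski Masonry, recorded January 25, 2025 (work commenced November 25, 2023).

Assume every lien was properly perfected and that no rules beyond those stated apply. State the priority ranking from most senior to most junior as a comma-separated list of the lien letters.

Effective dates after the stated exceptions: D was recorded 77 days after the deed — beyond 10 days — so no relation-back applies; E's effective date is June 14, 2025, when work began; G is treated as recorded November 25, 2023, the work-commencement date.
As an ad valorem tax lien, A is senior to every other lien.
Remaining liens by effective date: G (November 25, 2023), B (December 29, 2023), C (August 10, 2024), D (September 15, 2024), E (June 14, 2025), F (January 29, 2026).
Because C would otherwise rank above E, the subordination swaps them.

A, G, B, E, D, C, F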